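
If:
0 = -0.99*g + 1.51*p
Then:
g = 1.52525252525253*p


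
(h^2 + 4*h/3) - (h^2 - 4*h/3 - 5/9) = 8*h/3 + 5/9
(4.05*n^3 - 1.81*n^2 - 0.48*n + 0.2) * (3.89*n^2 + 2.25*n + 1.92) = 15.7545*n^5 + 2.0716*n^4 + 1.8363*n^3 - 3.7772*n^2 - 0.4716*n + 0.384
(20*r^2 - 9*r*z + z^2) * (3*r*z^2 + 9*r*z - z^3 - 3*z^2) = 60*r^3*z^2 + 180*r^3*z - 47*r^2*z^3 - 141*r^2*z^2 + 12*r*z^4 + 36*r*z^3 - z^5 - 3*z^4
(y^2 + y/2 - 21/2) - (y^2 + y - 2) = -y/2 - 17/2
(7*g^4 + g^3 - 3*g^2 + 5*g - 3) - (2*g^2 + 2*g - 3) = 7*g^4 + g^3 - 5*g^2 + 3*g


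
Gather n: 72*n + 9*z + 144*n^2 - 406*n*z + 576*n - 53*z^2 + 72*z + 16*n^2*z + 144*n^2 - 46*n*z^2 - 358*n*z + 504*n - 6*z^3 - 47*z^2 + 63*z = n^2*(16*z + 288) + n*(-46*z^2 - 764*z + 1152) - 6*z^3 - 100*z^2 + 144*z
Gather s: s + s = 2*s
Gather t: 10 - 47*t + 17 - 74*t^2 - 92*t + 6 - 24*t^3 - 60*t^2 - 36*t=-24*t^3 - 134*t^2 - 175*t + 33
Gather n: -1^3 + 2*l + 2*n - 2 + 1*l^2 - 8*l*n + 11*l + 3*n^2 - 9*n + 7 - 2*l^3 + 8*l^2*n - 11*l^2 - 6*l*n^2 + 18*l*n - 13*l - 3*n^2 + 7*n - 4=-2*l^3 - 10*l^2 - 6*l*n^2 + n*(8*l^2 + 10*l)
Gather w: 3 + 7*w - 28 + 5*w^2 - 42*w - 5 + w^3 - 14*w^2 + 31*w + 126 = w^3 - 9*w^2 - 4*w + 96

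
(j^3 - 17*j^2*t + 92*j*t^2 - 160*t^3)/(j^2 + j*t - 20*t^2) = (j^2 - 13*j*t + 40*t^2)/(j + 5*t)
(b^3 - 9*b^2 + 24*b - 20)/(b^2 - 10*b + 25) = (b^2 - 4*b + 4)/(b - 5)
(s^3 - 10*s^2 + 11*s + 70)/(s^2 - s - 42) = (s^2 - 3*s - 10)/(s + 6)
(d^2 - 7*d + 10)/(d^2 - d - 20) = (d - 2)/(d + 4)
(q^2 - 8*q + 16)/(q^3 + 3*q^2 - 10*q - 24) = (q^2 - 8*q + 16)/(q^3 + 3*q^2 - 10*q - 24)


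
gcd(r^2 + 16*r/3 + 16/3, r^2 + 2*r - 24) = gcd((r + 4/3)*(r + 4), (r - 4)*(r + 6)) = 1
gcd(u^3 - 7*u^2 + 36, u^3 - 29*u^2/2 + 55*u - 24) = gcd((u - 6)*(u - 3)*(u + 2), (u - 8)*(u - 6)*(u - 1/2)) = u - 6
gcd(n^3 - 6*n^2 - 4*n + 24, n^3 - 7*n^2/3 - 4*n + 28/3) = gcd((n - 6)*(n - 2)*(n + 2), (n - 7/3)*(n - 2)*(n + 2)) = n^2 - 4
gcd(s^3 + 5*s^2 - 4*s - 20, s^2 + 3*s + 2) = s + 2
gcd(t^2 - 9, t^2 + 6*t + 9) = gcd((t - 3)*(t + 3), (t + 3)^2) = t + 3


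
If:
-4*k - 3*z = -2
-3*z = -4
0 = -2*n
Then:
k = -1/2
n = 0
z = 4/3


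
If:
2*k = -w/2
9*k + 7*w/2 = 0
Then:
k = 0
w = 0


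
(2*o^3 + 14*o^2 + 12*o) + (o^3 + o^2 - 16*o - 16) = 3*o^3 + 15*o^2 - 4*o - 16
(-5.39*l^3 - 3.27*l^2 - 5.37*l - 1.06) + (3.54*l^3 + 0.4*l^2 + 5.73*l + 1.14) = -1.85*l^3 - 2.87*l^2 + 0.36*l + 0.0799999999999998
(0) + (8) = 8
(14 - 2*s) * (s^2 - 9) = -2*s^3 + 14*s^2 + 18*s - 126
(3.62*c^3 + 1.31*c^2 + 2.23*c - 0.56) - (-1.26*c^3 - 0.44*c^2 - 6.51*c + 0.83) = 4.88*c^3 + 1.75*c^2 + 8.74*c - 1.39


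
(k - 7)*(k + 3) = k^2 - 4*k - 21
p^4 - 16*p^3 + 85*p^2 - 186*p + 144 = (p - 8)*(p - 3)^2*(p - 2)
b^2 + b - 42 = (b - 6)*(b + 7)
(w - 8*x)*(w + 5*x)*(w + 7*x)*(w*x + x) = w^4*x + 4*w^3*x^2 + w^3*x - 61*w^2*x^3 + 4*w^2*x^2 - 280*w*x^4 - 61*w*x^3 - 280*x^4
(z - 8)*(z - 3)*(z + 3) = z^3 - 8*z^2 - 9*z + 72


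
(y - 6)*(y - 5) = y^2 - 11*y + 30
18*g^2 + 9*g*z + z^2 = (3*g + z)*(6*g + z)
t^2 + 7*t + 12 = (t + 3)*(t + 4)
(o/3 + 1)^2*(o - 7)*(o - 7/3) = o^4/9 - 10*o^3/27 - 92*o^2/27 + 14*o/9 + 49/3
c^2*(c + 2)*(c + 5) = c^4 + 7*c^3 + 10*c^2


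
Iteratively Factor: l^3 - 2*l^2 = (l - 2)*(l^2) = l*(l - 2)*(l)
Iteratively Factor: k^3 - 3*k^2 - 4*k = (k + 1)*(k^2 - 4*k) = k*(k + 1)*(k - 4)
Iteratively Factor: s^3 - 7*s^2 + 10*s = (s)*(s^2 - 7*s + 10) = s*(s - 5)*(s - 2)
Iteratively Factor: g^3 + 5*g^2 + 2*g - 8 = (g + 2)*(g^2 + 3*g - 4) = (g - 1)*(g + 2)*(g + 4)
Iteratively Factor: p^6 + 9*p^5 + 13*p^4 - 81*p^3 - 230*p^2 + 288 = (p + 4)*(p^5 + 5*p^4 - 7*p^3 - 53*p^2 - 18*p + 72) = (p + 2)*(p + 4)*(p^4 + 3*p^3 - 13*p^2 - 27*p + 36) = (p - 1)*(p + 2)*(p + 4)*(p^3 + 4*p^2 - 9*p - 36) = (p - 1)*(p + 2)*(p + 4)^2*(p^2 - 9) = (p - 3)*(p - 1)*(p + 2)*(p + 4)^2*(p + 3)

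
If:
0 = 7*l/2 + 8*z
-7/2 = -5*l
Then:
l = 7/10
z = -49/160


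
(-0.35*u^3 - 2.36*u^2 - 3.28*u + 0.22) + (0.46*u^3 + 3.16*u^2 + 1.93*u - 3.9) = 0.11*u^3 + 0.8*u^2 - 1.35*u - 3.68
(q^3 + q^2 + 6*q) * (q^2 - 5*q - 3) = q^5 - 4*q^4 - 2*q^3 - 33*q^2 - 18*q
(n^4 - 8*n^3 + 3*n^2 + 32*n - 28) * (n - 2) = n^5 - 10*n^4 + 19*n^3 + 26*n^2 - 92*n + 56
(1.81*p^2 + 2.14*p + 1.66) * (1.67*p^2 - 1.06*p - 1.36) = 3.0227*p^4 + 1.6552*p^3 - 1.9578*p^2 - 4.67*p - 2.2576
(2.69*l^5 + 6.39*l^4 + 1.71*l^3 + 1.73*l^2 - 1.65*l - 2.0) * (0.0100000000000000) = 0.0269*l^5 + 0.0639*l^4 + 0.0171*l^3 + 0.0173*l^2 - 0.0165*l - 0.02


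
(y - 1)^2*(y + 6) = y^3 + 4*y^2 - 11*y + 6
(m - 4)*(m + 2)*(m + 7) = m^3 + 5*m^2 - 22*m - 56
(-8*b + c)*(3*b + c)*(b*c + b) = -24*b^3*c - 24*b^3 - 5*b^2*c^2 - 5*b^2*c + b*c^3 + b*c^2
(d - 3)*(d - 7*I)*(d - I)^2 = d^4 - 3*d^3 - 9*I*d^3 - 15*d^2 + 27*I*d^2 + 45*d + 7*I*d - 21*I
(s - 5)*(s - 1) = s^2 - 6*s + 5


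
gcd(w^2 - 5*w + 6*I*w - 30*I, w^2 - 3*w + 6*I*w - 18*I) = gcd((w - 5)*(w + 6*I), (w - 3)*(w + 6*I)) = w + 6*I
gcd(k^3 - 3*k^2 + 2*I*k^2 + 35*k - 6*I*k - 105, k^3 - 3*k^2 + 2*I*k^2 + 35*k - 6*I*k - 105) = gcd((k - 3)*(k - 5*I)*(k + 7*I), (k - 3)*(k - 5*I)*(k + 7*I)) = k^3 + k^2*(-3 + 2*I) + k*(35 - 6*I) - 105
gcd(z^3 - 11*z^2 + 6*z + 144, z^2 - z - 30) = z - 6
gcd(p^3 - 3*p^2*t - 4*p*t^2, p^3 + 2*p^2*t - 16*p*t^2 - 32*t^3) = p - 4*t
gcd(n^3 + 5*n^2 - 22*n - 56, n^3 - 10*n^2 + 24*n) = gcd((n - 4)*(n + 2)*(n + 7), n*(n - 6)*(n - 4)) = n - 4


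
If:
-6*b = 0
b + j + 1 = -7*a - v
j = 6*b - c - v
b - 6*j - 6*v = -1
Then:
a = -1/6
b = 0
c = -1/6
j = 1/6 - v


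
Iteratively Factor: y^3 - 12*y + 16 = (y + 4)*(y^2 - 4*y + 4) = (y - 2)*(y + 4)*(y - 2)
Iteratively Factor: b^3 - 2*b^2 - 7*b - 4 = (b + 1)*(b^2 - 3*b - 4) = (b - 4)*(b + 1)*(b + 1)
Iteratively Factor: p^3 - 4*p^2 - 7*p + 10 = (p + 2)*(p^2 - 6*p + 5) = (p - 5)*(p + 2)*(p - 1)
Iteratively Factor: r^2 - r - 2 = (r - 2)*(r + 1)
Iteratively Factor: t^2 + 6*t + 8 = (t + 2)*(t + 4)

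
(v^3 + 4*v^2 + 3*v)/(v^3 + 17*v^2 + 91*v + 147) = v*(v + 1)/(v^2 + 14*v + 49)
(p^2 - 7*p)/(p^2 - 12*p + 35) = p/(p - 5)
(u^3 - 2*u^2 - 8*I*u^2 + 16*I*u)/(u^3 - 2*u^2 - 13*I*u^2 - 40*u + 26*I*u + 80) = u/(u - 5*I)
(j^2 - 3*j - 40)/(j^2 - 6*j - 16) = (j + 5)/(j + 2)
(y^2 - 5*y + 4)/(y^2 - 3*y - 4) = (y - 1)/(y + 1)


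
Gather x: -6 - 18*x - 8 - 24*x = -42*x - 14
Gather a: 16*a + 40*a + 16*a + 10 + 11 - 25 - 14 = 72*a - 18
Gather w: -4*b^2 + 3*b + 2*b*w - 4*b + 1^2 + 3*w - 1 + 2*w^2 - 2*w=-4*b^2 - b + 2*w^2 + w*(2*b + 1)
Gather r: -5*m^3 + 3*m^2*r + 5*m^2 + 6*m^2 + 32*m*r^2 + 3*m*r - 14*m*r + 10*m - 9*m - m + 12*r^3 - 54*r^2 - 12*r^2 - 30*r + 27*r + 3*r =-5*m^3 + 11*m^2 + 12*r^3 + r^2*(32*m - 66) + r*(3*m^2 - 11*m)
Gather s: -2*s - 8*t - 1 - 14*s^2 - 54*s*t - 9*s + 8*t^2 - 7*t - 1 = -14*s^2 + s*(-54*t - 11) + 8*t^2 - 15*t - 2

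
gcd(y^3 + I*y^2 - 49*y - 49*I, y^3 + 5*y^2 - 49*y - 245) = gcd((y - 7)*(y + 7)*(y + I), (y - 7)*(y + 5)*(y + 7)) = y^2 - 49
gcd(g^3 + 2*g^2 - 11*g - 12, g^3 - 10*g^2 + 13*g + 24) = g^2 - 2*g - 3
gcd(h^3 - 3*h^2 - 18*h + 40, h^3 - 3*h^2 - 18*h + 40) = h^3 - 3*h^2 - 18*h + 40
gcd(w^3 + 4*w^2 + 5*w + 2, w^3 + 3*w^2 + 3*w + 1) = w^2 + 2*w + 1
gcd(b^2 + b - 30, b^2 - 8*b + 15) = b - 5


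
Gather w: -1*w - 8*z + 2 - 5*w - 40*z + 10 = -6*w - 48*z + 12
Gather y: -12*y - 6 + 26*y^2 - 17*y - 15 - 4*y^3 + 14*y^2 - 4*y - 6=-4*y^3 + 40*y^2 - 33*y - 27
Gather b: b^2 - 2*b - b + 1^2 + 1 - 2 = b^2 - 3*b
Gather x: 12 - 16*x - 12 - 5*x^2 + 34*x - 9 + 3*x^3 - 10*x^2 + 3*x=3*x^3 - 15*x^2 + 21*x - 9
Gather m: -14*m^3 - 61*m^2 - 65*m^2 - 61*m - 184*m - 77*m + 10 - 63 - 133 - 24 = -14*m^3 - 126*m^2 - 322*m - 210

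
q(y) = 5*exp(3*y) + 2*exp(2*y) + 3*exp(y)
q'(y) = 15*exp(3*y) + 4*exp(2*y) + 3*exp(y)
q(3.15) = 64699.98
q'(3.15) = 192870.77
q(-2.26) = 0.34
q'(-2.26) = 0.37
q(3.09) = 54105.67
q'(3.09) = 161219.18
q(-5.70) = 0.01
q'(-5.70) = 0.01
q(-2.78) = 0.20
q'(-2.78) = 0.21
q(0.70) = 54.98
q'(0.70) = 144.75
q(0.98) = 116.77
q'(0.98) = 320.13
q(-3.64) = 0.08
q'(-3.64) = 0.08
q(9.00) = 2660372547256.52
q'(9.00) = 7980986273212.78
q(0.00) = 10.00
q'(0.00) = 22.00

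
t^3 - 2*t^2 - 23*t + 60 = (t - 4)*(t - 3)*(t + 5)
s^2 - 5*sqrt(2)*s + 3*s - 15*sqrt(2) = (s + 3)*(s - 5*sqrt(2))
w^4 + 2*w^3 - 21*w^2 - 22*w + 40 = (w - 4)*(w - 1)*(w + 2)*(w + 5)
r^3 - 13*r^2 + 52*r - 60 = (r - 6)*(r - 5)*(r - 2)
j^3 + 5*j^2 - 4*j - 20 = (j - 2)*(j + 2)*(j + 5)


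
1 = 1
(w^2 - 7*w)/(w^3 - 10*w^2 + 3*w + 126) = w/(w^2 - 3*w - 18)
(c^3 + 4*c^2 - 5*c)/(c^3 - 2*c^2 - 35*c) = (c - 1)/(c - 7)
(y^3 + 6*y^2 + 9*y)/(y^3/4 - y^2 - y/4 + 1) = 4*y*(y^2 + 6*y + 9)/(y^3 - 4*y^2 - y + 4)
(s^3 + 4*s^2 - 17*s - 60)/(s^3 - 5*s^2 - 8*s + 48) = (s + 5)/(s - 4)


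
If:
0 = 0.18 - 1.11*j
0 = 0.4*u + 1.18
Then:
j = 0.16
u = -2.95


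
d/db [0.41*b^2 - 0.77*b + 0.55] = 0.82*b - 0.77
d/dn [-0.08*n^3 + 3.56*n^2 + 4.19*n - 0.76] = -0.24*n^2 + 7.12*n + 4.19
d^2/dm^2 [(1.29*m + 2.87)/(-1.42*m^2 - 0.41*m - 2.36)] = (-(1.29*m + 2.87)*(2.84*m + 0.41)*(5.68*m + 0.82) + (10.9908*m + 9.2086)*(1.42*m^2 + 0.41*m + 2.36))/(1.42*m^2 + 0.41*m + 2.36)^3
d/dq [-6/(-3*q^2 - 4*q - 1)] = 12*(-3*q - 2)/(3*q^2 + 4*q + 1)^2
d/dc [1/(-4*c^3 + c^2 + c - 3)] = (12*c^2 - 2*c - 1)/(4*c^3 - c^2 - c + 3)^2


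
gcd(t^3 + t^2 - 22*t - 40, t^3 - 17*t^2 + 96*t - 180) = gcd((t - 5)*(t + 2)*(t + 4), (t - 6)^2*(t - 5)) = t - 5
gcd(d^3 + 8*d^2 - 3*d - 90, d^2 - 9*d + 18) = d - 3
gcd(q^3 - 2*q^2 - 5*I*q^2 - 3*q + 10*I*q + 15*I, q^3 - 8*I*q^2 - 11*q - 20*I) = q - 5*I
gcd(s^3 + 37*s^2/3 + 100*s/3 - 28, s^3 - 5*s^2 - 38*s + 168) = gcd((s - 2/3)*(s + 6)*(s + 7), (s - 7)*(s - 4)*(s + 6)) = s + 6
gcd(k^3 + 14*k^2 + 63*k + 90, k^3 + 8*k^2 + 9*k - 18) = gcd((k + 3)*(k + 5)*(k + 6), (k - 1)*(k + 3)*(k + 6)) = k^2 + 9*k + 18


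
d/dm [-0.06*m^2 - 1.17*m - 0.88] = -0.12*m - 1.17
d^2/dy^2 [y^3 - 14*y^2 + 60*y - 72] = 6*y - 28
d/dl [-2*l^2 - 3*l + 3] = -4*l - 3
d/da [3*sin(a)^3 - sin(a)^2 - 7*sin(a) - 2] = (9*sin(a)^2 - 2*sin(a) - 7)*cos(a)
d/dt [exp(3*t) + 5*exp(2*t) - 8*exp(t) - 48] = (3*exp(2*t) + 10*exp(t) - 8)*exp(t)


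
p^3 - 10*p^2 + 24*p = p*(p - 6)*(p - 4)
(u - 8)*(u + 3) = u^2 - 5*u - 24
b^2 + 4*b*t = b*(b + 4*t)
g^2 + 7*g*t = g*(g + 7*t)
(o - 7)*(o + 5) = o^2 - 2*o - 35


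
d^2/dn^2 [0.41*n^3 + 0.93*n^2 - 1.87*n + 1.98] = 2.46*n + 1.86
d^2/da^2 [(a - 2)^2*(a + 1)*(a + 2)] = 12*a^2 - 6*a - 12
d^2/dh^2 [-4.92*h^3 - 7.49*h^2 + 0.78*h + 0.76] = -29.52*h - 14.98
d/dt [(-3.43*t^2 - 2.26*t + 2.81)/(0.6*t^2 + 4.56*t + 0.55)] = (-14.2848*t^2 - 7.145*t - 14.0566)/(0.36*t^4 + 5.472*t^3 + 21.4536*t^2 + 5.016*t + 0.3025)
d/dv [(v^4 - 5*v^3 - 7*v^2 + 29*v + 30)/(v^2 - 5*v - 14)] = 2*(v^3 - 14*v^2 + 49*v - 32)/(v^2 - 14*v + 49)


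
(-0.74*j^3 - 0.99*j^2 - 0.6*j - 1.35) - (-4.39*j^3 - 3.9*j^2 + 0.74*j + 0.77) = 3.65*j^3 + 2.91*j^2 - 1.34*j - 2.12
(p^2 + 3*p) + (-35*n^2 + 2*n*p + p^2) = -35*n^2 + 2*n*p + 2*p^2 + 3*p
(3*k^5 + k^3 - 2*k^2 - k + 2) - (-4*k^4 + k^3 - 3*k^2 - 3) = 3*k^5 + 4*k^4 + k^2 - k + 5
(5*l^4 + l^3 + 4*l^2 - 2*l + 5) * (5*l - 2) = 25*l^5 - 5*l^4 + 18*l^3 - 18*l^2 + 29*l - 10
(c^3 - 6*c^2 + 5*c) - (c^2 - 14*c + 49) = c^3 - 7*c^2 + 19*c - 49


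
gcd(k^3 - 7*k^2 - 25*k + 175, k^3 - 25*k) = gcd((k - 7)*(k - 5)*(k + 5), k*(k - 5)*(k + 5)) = k^2 - 25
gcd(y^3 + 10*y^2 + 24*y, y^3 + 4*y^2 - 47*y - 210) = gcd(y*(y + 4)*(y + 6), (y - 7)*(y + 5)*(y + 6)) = y + 6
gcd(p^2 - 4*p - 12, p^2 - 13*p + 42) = p - 6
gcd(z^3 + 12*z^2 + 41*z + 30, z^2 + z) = z + 1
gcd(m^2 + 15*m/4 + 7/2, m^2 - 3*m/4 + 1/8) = 1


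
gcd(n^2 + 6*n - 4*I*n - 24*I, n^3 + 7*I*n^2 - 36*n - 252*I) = n + 6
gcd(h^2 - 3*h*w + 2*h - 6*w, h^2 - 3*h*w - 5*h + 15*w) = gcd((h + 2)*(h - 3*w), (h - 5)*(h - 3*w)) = -h + 3*w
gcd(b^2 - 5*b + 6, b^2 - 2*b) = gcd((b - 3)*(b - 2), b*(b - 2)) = b - 2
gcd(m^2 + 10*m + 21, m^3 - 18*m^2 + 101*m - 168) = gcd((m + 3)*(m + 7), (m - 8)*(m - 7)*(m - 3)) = 1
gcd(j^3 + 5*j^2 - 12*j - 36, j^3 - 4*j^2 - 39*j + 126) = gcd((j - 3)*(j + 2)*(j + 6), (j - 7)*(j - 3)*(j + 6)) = j^2 + 3*j - 18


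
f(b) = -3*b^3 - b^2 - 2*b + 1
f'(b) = -9*b^2 - 2*b - 2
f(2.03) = -32.28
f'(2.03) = -43.15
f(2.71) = -71.47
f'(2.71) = -73.52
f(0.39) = -0.11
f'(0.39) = -4.15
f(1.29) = -9.68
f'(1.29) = -19.56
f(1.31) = -10.08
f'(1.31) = -20.06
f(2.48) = -55.87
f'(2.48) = -62.31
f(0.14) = 0.69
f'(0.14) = -2.46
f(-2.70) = 58.16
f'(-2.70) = -62.21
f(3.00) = -95.00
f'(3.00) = -89.00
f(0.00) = 1.00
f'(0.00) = -2.00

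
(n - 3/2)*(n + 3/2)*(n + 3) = n^3 + 3*n^2 - 9*n/4 - 27/4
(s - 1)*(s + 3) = s^2 + 2*s - 3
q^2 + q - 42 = (q - 6)*(q + 7)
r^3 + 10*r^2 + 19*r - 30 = (r - 1)*(r + 5)*(r + 6)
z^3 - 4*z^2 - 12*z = z*(z - 6)*(z + 2)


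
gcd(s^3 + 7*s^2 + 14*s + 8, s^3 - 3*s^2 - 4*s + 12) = s + 2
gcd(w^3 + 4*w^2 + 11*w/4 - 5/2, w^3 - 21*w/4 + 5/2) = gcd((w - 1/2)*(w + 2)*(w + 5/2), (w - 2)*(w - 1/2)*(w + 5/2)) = w^2 + 2*w - 5/4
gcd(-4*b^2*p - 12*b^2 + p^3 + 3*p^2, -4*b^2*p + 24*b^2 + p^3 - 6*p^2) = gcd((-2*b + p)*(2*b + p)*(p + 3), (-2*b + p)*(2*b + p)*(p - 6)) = -4*b^2 + p^2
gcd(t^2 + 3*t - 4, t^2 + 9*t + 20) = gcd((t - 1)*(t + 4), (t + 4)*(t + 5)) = t + 4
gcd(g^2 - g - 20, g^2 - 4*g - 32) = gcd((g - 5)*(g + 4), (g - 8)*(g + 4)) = g + 4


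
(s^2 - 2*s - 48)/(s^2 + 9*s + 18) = (s - 8)/(s + 3)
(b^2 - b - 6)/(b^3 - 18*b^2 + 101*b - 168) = (b + 2)/(b^2 - 15*b + 56)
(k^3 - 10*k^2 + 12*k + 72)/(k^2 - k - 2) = (-k^3 + 10*k^2 - 12*k - 72)/(-k^2 + k + 2)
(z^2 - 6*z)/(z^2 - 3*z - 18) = z/(z + 3)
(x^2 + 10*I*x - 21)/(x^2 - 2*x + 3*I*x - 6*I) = (x + 7*I)/(x - 2)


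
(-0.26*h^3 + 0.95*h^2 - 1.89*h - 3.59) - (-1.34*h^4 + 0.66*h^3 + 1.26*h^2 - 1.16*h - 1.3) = 1.34*h^4 - 0.92*h^3 - 0.31*h^2 - 0.73*h - 2.29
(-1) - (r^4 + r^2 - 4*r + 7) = -r^4 - r^2 + 4*r - 8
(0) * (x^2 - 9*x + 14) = 0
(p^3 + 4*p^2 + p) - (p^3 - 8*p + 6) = 4*p^2 + 9*p - 6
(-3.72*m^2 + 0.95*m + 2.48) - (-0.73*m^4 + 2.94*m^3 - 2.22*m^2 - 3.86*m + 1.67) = 0.73*m^4 - 2.94*m^3 - 1.5*m^2 + 4.81*m + 0.81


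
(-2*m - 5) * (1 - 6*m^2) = 12*m^3 + 30*m^2 - 2*m - 5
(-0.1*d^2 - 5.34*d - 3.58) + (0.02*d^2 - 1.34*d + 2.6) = -0.08*d^2 - 6.68*d - 0.98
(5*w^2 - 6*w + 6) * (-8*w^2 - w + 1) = -40*w^4 + 43*w^3 - 37*w^2 - 12*w + 6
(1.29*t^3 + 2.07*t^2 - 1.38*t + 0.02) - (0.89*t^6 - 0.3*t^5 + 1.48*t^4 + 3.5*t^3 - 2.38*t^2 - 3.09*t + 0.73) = -0.89*t^6 + 0.3*t^5 - 1.48*t^4 - 2.21*t^3 + 4.45*t^2 + 1.71*t - 0.71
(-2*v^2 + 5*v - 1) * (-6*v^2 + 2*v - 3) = 12*v^4 - 34*v^3 + 22*v^2 - 17*v + 3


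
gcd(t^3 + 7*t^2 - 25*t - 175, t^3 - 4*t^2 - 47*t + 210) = t^2 + 2*t - 35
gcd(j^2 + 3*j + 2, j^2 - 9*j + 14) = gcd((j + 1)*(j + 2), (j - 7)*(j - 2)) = 1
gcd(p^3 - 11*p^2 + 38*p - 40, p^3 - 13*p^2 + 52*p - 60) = p^2 - 7*p + 10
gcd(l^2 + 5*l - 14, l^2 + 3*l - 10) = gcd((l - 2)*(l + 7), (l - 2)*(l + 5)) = l - 2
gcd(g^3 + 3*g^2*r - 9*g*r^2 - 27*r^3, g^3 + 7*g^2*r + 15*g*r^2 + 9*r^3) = g^2 + 6*g*r + 9*r^2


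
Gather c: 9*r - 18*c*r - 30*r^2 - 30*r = -18*c*r - 30*r^2 - 21*r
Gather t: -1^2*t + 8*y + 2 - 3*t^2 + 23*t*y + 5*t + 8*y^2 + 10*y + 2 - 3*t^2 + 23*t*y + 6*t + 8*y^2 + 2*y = -6*t^2 + t*(46*y + 10) + 16*y^2 + 20*y + 4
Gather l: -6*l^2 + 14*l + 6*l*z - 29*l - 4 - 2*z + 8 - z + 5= -6*l^2 + l*(6*z - 15) - 3*z + 9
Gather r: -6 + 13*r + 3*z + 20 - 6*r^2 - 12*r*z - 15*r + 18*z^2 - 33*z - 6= -6*r^2 + r*(-12*z - 2) + 18*z^2 - 30*z + 8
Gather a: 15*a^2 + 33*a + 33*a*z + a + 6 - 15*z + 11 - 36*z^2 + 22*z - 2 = 15*a^2 + a*(33*z + 34) - 36*z^2 + 7*z + 15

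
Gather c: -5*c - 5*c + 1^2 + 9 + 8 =18 - 10*c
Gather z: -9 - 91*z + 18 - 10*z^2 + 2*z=-10*z^2 - 89*z + 9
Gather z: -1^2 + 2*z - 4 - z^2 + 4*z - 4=-z^2 + 6*z - 9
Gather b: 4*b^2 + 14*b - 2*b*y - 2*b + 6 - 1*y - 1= 4*b^2 + b*(12 - 2*y) - y + 5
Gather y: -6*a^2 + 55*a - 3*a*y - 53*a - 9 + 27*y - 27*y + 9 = -6*a^2 - 3*a*y + 2*a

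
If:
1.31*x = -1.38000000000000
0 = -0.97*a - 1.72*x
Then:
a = 1.87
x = -1.05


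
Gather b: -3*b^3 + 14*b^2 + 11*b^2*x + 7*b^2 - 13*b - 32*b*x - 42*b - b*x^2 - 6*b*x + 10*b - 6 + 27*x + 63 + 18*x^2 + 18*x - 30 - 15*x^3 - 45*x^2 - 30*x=-3*b^3 + b^2*(11*x + 21) + b*(-x^2 - 38*x - 45) - 15*x^3 - 27*x^2 + 15*x + 27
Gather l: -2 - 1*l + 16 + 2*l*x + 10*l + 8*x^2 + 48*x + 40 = l*(2*x + 9) + 8*x^2 + 48*x + 54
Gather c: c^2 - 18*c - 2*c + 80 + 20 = c^2 - 20*c + 100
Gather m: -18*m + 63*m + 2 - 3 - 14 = 45*m - 15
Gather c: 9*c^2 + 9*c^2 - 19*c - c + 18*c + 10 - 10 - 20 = 18*c^2 - 2*c - 20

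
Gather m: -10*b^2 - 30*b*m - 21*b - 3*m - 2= -10*b^2 - 21*b + m*(-30*b - 3) - 2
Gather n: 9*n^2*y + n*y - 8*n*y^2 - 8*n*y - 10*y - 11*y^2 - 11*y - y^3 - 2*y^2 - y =9*n^2*y + n*(-8*y^2 - 7*y) - y^3 - 13*y^2 - 22*y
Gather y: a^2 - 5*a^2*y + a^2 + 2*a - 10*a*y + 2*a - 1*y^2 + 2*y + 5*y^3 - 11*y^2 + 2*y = 2*a^2 + 4*a + 5*y^3 - 12*y^2 + y*(-5*a^2 - 10*a + 4)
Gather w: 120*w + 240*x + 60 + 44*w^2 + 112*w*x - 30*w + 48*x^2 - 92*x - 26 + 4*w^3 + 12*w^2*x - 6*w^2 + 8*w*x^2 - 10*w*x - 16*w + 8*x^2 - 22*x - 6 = 4*w^3 + w^2*(12*x + 38) + w*(8*x^2 + 102*x + 74) + 56*x^2 + 126*x + 28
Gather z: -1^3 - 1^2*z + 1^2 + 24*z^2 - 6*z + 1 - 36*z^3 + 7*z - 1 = -36*z^3 + 24*z^2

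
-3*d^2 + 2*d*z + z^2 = (-d + z)*(3*d + z)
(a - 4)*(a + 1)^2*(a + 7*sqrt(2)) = a^4 - 2*a^3 + 7*sqrt(2)*a^3 - 14*sqrt(2)*a^2 - 7*a^2 - 49*sqrt(2)*a - 4*a - 28*sqrt(2)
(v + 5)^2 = v^2 + 10*v + 25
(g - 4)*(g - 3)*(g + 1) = g^3 - 6*g^2 + 5*g + 12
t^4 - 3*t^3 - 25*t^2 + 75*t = t*(t - 5)*(t - 3)*(t + 5)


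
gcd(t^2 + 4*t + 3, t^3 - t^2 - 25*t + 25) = 1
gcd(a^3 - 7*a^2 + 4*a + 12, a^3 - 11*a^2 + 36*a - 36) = a^2 - 8*a + 12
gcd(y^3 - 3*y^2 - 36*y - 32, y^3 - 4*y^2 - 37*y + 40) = y - 8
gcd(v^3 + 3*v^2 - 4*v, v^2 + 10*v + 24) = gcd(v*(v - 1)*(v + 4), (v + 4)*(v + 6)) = v + 4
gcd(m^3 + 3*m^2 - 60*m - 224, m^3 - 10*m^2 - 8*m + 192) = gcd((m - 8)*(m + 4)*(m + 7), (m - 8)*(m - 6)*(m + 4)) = m^2 - 4*m - 32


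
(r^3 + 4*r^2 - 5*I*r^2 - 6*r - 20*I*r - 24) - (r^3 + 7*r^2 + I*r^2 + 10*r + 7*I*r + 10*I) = -3*r^2 - 6*I*r^2 - 16*r - 27*I*r - 24 - 10*I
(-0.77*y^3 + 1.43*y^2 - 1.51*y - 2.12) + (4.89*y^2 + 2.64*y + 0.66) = -0.77*y^3 + 6.32*y^2 + 1.13*y - 1.46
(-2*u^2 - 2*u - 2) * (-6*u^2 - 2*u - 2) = 12*u^4 + 16*u^3 + 20*u^2 + 8*u + 4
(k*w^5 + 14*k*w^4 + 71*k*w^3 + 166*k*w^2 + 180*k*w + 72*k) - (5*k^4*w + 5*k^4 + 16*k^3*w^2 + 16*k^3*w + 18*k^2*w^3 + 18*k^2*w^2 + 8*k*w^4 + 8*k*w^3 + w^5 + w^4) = -5*k^4*w - 5*k^4 - 16*k^3*w^2 - 16*k^3*w - 18*k^2*w^3 - 18*k^2*w^2 + k*w^5 + 6*k*w^4 + 63*k*w^3 + 166*k*w^2 + 180*k*w + 72*k - w^5 - w^4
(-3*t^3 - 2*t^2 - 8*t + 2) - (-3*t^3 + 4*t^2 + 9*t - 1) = -6*t^2 - 17*t + 3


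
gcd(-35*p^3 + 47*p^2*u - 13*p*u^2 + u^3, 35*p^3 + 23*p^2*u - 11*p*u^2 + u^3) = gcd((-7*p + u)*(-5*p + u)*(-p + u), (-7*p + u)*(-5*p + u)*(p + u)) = 35*p^2 - 12*p*u + u^2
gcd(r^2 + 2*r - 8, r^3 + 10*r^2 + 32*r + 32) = r + 4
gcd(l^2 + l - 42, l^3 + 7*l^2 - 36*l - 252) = l^2 + l - 42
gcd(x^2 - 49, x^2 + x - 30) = 1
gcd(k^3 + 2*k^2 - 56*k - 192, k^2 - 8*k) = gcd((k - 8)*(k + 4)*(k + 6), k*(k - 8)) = k - 8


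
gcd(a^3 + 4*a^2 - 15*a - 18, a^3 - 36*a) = a + 6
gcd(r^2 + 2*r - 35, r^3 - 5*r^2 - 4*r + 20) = r - 5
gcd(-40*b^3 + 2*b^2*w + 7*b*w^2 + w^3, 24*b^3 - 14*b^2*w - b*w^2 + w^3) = -8*b^2 + 2*b*w + w^2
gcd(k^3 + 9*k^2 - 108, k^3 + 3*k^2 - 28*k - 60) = k + 6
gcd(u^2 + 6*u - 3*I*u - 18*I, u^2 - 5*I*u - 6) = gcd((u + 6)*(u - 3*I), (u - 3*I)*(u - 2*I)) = u - 3*I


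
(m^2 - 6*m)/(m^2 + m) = (m - 6)/(m + 1)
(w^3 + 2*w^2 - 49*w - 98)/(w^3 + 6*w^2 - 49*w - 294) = (w + 2)/(w + 6)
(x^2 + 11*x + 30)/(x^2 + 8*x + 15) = (x + 6)/(x + 3)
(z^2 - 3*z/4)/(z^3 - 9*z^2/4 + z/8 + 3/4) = 2*z/(2*z^2 - 3*z - 2)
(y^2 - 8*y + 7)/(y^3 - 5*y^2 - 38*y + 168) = (y - 1)/(y^2 + 2*y - 24)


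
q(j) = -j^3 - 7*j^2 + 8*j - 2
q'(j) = -3*j^2 - 14*j + 8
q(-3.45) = -71.85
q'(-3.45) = 20.59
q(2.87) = -60.34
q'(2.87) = -56.89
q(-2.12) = -40.89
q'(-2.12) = 24.20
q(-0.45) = -6.93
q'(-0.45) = 13.69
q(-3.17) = -65.85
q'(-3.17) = 22.23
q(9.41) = -1379.79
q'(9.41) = -389.38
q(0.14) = -1.02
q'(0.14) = 5.98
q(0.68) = -0.11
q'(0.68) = -2.91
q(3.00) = -68.00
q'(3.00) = -61.00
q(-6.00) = -86.00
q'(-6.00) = -16.00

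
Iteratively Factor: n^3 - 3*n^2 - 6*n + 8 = (n - 4)*(n^2 + n - 2) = (n - 4)*(n - 1)*(n + 2)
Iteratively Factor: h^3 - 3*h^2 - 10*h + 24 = (h - 2)*(h^2 - h - 12) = (h - 2)*(h + 3)*(h - 4)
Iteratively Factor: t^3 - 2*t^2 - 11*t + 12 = (t - 1)*(t^2 - t - 12) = (t - 4)*(t - 1)*(t + 3)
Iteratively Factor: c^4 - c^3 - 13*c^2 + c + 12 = (c - 1)*(c^3 - 13*c - 12) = (c - 4)*(c - 1)*(c^2 + 4*c + 3) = (c - 4)*(c - 1)*(c + 1)*(c + 3)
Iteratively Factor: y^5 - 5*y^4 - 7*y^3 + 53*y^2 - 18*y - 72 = (y - 4)*(y^4 - y^3 - 11*y^2 + 9*y + 18) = (y - 4)*(y - 2)*(y^3 + y^2 - 9*y - 9) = (y - 4)*(y - 2)*(y + 1)*(y^2 - 9) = (y - 4)*(y - 2)*(y + 1)*(y + 3)*(y - 3)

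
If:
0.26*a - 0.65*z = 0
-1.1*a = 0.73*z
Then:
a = 0.00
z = 0.00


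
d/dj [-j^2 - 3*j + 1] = -2*j - 3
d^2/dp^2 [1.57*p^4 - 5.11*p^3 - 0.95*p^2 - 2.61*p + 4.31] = 18.84*p^2 - 30.66*p - 1.9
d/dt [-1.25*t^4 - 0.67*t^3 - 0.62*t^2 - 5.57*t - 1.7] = -5.0*t^3 - 2.01*t^2 - 1.24*t - 5.57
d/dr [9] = 0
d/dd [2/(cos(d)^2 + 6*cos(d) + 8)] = 4*(cos(d) + 3)*sin(d)/(cos(d)^2 + 6*cos(d) + 8)^2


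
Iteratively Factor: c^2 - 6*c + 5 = (c - 1)*(c - 5)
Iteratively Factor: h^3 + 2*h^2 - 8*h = (h - 2)*(h^2 + 4*h) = h*(h - 2)*(h + 4)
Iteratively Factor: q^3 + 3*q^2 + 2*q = (q + 2)*(q^2 + q) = (q + 1)*(q + 2)*(q)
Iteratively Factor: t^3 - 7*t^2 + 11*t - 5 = (t - 1)*(t^2 - 6*t + 5) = (t - 5)*(t - 1)*(t - 1)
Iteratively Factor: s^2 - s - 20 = (s + 4)*(s - 5)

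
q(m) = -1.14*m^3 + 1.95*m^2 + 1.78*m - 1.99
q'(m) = -3.42*m^2 + 3.9*m + 1.78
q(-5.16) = 197.37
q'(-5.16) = -109.40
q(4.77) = -72.86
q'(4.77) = -57.43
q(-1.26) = 1.14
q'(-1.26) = -8.56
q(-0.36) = -2.32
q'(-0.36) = -0.07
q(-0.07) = -2.10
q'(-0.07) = 1.49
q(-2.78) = 32.62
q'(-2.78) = -35.49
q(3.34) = -16.77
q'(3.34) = -23.35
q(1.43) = 1.21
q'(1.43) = 0.36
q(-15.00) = 4257.56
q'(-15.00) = -826.22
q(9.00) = -659.08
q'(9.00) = -240.14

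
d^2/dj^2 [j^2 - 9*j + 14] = 2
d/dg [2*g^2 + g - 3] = 4*g + 1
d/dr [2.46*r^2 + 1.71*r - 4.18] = 4.92*r + 1.71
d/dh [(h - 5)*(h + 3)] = 2*h - 2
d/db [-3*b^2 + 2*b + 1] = 2 - 6*b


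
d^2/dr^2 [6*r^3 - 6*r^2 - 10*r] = 36*r - 12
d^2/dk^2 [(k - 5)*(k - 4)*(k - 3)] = 6*k - 24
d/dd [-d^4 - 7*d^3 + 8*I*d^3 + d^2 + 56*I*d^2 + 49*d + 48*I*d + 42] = -4*d^3 + d^2*(-21 + 24*I) + d*(2 + 112*I) + 49 + 48*I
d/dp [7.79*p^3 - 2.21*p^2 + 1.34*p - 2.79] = 23.37*p^2 - 4.42*p + 1.34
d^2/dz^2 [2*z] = 0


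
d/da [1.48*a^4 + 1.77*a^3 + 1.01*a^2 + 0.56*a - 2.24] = 5.92*a^3 + 5.31*a^2 + 2.02*a + 0.56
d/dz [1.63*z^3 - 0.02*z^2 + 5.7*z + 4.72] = 4.89*z^2 - 0.04*z + 5.7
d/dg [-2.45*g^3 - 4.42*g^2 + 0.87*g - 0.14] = -7.35*g^2 - 8.84*g + 0.87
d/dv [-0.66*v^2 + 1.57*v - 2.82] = 1.57 - 1.32*v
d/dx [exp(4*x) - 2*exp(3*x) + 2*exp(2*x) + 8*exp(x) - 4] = (4*exp(3*x) - 6*exp(2*x) + 4*exp(x) + 8)*exp(x)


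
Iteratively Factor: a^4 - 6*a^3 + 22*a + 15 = (a + 1)*(a^3 - 7*a^2 + 7*a + 15) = (a + 1)^2*(a^2 - 8*a + 15) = (a - 5)*(a + 1)^2*(a - 3)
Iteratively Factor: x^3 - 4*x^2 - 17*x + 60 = (x + 4)*(x^2 - 8*x + 15) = (x - 5)*(x + 4)*(x - 3)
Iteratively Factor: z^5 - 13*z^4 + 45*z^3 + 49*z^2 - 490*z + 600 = (z - 4)*(z^4 - 9*z^3 + 9*z^2 + 85*z - 150) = (z - 5)*(z - 4)*(z^3 - 4*z^2 - 11*z + 30) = (z - 5)*(z - 4)*(z + 3)*(z^2 - 7*z + 10) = (z - 5)*(z - 4)*(z - 2)*(z + 3)*(z - 5)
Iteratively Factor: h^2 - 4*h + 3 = (h - 3)*(h - 1)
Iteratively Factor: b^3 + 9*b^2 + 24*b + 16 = (b + 4)*(b^2 + 5*b + 4) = (b + 1)*(b + 4)*(b + 4)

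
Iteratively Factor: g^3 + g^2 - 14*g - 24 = (g + 2)*(g^2 - g - 12) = (g - 4)*(g + 2)*(g + 3)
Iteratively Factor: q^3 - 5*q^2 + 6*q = (q - 2)*(q^2 - 3*q) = (q - 3)*(q - 2)*(q)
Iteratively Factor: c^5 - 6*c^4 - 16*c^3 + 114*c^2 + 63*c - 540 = (c + 3)*(c^4 - 9*c^3 + 11*c^2 + 81*c - 180) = (c + 3)^2*(c^3 - 12*c^2 + 47*c - 60) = (c - 4)*(c + 3)^2*(c^2 - 8*c + 15) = (c - 5)*(c - 4)*(c + 3)^2*(c - 3)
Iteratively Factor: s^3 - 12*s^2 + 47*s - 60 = (s - 5)*(s^2 - 7*s + 12) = (s - 5)*(s - 4)*(s - 3)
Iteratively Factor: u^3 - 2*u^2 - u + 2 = (u + 1)*(u^2 - 3*u + 2) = (u - 1)*(u + 1)*(u - 2)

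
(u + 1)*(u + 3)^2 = u^3 + 7*u^2 + 15*u + 9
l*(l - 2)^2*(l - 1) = l^4 - 5*l^3 + 8*l^2 - 4*l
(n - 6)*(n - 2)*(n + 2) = n^3 - 6*n^2 - 4*n + 24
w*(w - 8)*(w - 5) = w^3 - 13*w^2 + 40*w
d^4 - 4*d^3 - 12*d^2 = d^2*(d - 6)*(d + 2)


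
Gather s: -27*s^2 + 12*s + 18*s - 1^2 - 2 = -27*s^2 + 30*s - 3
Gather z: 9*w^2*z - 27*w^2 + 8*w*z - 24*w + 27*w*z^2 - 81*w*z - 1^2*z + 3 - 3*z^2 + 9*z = -27*w^2 - 24*w + z^2*(27*w - 3) + z*(9*w^2 - 73*w + 8) + 3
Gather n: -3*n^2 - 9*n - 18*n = -3*n^2 - 27*n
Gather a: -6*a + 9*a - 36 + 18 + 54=3*a + 36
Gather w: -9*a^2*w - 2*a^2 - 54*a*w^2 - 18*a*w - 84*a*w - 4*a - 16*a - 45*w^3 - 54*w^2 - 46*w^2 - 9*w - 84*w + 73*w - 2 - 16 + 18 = -2*a^2 - 20*a - 45*w^3 + w^2*(-54*a - 100) + w*(-9*a^2 - 102*a - 20)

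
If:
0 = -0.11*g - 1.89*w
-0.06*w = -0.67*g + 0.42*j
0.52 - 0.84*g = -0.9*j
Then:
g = -0.86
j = -1.38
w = 0.05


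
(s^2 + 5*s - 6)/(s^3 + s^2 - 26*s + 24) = 1/(s - 4)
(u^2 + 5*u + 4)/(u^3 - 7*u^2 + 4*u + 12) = (u + 4)/(u^2 - 8*u + 12)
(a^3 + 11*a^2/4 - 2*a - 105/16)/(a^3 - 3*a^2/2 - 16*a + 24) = (8*a^2 + 34*a + 35)/(8*(a^2 - 16))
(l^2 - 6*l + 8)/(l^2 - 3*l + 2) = (l - 4)/(l - 1)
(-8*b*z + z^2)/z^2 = (-8*b + z)/z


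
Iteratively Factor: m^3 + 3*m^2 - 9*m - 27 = (m + 3)*(m^2 - 9) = (m - 3)*(m + 3)*(m + 3)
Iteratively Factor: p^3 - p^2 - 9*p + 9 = (p - 1)*(p^2 - 9) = (p - 1)*(p + 3)*(p - 3)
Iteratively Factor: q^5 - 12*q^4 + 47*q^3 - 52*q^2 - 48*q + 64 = (q - 4)*(q^4 - 8*q^3 + 15*q^2 + 8*q - 16) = (q - 4)^2*(q^3 - 4*q^2 - q + 4) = (q - 4)^3*(q^2 - 1) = (q - 4)^3*(q - 1)*(q + 1)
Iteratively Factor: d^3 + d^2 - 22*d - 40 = (d + 4)*(d^2 - 3*d - 10) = (d + 2)*(d + 4)*(d - 5)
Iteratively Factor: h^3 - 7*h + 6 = (h + 3)*(h^2 - 3*h + 2) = (h - 1)*(h + 3)*(h - 2)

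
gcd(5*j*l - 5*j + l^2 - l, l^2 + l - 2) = l - 1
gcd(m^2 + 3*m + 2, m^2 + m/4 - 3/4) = m + 1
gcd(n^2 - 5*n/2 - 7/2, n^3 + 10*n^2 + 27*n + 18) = n + 1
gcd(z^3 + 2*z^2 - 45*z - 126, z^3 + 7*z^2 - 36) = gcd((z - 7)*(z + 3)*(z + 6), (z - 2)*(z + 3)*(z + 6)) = z^2 + 9*z + 18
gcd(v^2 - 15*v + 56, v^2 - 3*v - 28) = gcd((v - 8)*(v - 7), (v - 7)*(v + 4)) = v - 7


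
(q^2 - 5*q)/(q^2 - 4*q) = (q - 5)/(q - 4)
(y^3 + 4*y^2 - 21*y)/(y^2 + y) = (y^2 + 4*y - 21)/(y + 1)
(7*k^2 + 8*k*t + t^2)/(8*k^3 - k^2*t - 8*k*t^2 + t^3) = (7*k + t)/(8*k^2 - 9*k*t + t^2)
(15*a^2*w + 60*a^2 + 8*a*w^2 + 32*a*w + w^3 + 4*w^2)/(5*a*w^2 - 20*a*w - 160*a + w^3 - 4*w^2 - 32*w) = (3*a + w)/(w - 8)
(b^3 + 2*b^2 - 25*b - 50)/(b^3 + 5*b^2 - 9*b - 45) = (b^2 - 3*b - 10)/(b^2 - 9)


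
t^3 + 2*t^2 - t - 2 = (t - 1)*(t + 1)*(t + 2)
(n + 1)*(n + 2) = n^2 + 3*n + 2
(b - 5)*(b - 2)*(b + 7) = b^3 - 39*b + 70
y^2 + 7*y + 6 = (y + 1)*(y + 6)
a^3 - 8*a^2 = a^2*(a - 8)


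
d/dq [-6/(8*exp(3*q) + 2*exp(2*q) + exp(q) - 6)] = (144*exp(2*q) + 24*exp(q) + 6)*exp(q)/(8*exp(3*q) + 2*exp(2*q) + exp(q) - 6)^2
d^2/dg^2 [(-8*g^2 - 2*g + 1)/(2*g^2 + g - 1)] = 2*(8*g^3 - 36*g^2 - 6*g - 7)/(8*g^6 + 12*g^5 - 6*g^4 - 11*g^3 + 3*g^2 + 3*g - 1)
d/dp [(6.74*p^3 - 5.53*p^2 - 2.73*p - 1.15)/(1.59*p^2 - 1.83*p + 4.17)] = (10.7166*p^4 - 24.6684*p^3 + 98.778*p^2 - 42.4632*p - 13.4886)/(2.5281*p^4 - 5.8194*p^3 + 16.6095*p^2 - 15.2622*p + 17.3889)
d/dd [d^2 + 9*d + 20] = 2*d + 9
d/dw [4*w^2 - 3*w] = 8*w - 3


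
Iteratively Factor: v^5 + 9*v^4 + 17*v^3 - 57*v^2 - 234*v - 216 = (v + 3)*(v^4 + 6*v^3 - v^2 - 54*v - 72) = (v + 2)*(v + 3)*(v^3 + 4*v^2 - 9*v - 36) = (v + 2)*(v + 3)^2*(v^2 + v - 12) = (v + 2)*(v + 3)^2*(v + 4)*(v - 3)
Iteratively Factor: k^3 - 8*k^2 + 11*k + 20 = (k + 1)*(k^2 - 9*k + 20) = (k - 4)*(k + 1)*(k - 5)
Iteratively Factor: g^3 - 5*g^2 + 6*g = (g - 2)*(g^2 - 3*g) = (g - 3)*(g - 2)*(g)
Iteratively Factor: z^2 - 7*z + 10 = (z - 2)*(z - 5)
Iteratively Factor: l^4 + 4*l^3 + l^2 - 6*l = (l)*(l^3 + 4*l^2 + l - 6) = l*(l - 1)*(l^2 + 5*l + 6) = l*(l - 1)*(l + 2)*(l + 3)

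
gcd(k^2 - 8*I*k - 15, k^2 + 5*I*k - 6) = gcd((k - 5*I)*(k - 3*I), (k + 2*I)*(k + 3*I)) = 1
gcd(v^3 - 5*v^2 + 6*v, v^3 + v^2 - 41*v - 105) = 1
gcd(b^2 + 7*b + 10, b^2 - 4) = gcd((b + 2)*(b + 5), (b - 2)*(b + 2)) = b + 2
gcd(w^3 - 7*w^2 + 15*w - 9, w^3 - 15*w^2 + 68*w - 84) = 1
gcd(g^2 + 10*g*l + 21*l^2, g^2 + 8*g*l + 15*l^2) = g + 3*l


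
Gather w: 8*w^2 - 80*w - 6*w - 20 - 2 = 8*w^2 - 86*w - 22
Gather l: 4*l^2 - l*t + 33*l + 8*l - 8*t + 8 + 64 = 4*l^2 + l*(41 - t) - 8*t + 72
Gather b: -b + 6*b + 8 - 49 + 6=5*b - 35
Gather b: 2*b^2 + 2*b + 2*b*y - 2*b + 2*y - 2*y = 2*b^2 + 2*b*y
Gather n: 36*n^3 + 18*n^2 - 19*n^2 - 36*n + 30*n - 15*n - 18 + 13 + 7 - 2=36*n^3 - n^2 - 21*n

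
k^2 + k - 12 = (k - 3)*(k + 4)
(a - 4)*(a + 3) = a^2 - a - 12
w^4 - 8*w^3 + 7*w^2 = w^2*(w - 7)*(w - 1)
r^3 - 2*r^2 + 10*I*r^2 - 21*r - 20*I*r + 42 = (r - 2)*(r + 3*I)*(r + 7*I)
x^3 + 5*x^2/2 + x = x*(x + 1/2)*(x + 2)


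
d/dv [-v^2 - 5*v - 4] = -2*v - 5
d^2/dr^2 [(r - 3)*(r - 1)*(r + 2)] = 6*r - 4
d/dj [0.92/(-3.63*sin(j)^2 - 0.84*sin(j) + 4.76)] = (6.6792*sin(j) + 0.7728)*cos(j)/(3.63*sin(j)^2 + 0.84*sin(j) - 4.76)^2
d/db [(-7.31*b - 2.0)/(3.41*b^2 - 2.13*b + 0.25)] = (24.9271*b^2 + 13.64*b - 6.0875)/(11.6281*b^4 - 14.5266*b^3 + 6.2419*b^2 - 1.065*b + 0.0625)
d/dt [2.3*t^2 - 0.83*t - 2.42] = 4.6*t - 0.83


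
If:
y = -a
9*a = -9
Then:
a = -1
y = 1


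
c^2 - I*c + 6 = (c - 3*I)*(c + 2*I)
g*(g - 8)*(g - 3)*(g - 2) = g^4 - 13*g^3 + 46*g^2 - 48*g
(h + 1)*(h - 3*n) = h^2 - 3*h*n + h - 3*n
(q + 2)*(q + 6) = q^2 + 8*q + 12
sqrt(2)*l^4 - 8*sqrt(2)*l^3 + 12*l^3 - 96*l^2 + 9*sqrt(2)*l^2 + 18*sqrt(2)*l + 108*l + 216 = (l - 6)*(l - 3)*(l + 6*sqrt(2))*(sqrt(2)*l + sqrt(2))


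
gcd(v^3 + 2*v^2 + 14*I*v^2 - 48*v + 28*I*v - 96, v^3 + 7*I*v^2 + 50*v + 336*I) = v^2 + 14*I*v - 48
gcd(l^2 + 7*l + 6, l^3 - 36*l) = l + 6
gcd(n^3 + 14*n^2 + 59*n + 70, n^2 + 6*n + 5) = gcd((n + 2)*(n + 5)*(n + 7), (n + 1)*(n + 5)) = n + 5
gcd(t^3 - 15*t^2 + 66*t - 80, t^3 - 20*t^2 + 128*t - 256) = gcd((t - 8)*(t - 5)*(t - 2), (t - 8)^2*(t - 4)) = t - 8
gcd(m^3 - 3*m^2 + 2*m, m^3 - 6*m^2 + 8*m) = m^2 - 2*m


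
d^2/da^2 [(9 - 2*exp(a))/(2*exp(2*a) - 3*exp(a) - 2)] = (-8*exp(4*a) + 132*exp(3*a) - 210*exp(2*a) + 237*exp(a) - 62)*exp(a)/(8*exp(6*a) - 36*exp(5*a) + 30*exp(4*a) + 45*exp(3*a) - 30*exp(2*a) - 36*exp(a) - 8)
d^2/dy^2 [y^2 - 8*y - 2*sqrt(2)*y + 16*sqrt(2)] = 2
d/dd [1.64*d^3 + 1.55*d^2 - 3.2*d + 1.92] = 4.92*d^2 + 3.1*d - 3.2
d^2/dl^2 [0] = 0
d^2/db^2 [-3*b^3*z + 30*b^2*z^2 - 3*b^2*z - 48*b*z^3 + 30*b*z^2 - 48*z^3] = 6*z*(-3*b + 10*z - 1)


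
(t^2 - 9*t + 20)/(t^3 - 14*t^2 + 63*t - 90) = (t - 4)/(t^2 - 9*t + 18)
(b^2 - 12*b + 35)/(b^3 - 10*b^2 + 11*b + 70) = 1/(b + 2)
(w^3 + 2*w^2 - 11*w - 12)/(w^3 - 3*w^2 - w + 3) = (w + 4)/(w - 1)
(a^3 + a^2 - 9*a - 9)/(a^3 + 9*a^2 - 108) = (a^2 + 4*a + 3)/(a^2 + 12*a + 36)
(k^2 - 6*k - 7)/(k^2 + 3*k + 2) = (k - 7)/(k + 2)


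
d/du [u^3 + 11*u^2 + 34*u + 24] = 3*u^2 + 22*u + 34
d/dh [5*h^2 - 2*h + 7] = 10*h - 2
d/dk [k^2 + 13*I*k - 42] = 2*k + 13*I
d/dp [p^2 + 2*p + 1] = 2*p + 2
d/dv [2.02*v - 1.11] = 2.02000000000000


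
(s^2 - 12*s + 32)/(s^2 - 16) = (s - 8)/(s + 4)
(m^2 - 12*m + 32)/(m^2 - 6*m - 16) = (m - 4)/(m + 2)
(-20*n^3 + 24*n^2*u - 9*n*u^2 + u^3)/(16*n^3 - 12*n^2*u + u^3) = (-5*n + u)/(4*n + u)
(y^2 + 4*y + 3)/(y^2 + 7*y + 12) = (y + 1)/(y + 4)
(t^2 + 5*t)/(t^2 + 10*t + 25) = t/(t + 5)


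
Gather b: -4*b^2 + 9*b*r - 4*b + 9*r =-4*b^2 + b*(9*r - 4) + 9*r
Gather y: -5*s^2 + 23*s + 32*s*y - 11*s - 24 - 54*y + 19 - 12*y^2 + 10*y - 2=-5*s^2 + 12*s - 12*y^2 + y*(32*s - 44) - 7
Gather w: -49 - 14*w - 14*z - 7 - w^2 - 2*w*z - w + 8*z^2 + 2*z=-w^2 + w*(-2*z - 15) + 8*z^2 - 12*z - 56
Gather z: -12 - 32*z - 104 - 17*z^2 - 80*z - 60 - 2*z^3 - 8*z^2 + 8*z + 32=-2*z^3 - 25*z^2 - 104*z - 144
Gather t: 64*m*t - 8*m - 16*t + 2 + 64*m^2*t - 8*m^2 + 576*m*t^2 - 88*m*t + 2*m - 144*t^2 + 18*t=-8*m^2 - 6*m + t^2*(576*m - 144) + t*(64*m^2 - 24*m + 2) + 2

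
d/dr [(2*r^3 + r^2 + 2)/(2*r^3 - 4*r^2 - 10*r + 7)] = 10*(-r^4 - 4*r^3 + 2*r^2 + 3*r + 2)/(4*r^6 - 16*r^5 - 24*r^4 + 108*r^3 + 44*r^2 - 140*r + 49)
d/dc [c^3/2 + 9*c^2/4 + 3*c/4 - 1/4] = 3*c^2/2 + 9*c/2 + 3/4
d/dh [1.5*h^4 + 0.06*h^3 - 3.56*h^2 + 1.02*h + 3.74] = 6.0*h^3 + 0.18*h^2 - 7.12*h + 1.02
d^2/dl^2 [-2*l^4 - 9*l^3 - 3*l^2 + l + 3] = -24*l^2 - 54*l - 6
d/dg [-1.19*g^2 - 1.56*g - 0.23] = -2.38*g - 1.56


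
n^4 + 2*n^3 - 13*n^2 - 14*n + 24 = (n - 3)*(n - 1)*(n + 2)*(n + 4)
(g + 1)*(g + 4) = g^2 + 5*g + 4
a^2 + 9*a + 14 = (a + 2)*(a + 7)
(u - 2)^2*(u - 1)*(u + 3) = u^4 - 2*u^3 - 7*u^2 + 20*u - 12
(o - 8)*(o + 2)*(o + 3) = o^3 - 3*o^2 - 34*o - 48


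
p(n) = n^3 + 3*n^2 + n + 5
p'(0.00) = 1.00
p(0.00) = 5.00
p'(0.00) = 1.00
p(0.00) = 5.00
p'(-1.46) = -1.37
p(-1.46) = 6.82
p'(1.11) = 11.36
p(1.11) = 11.17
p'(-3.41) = 15.42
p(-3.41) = -3.18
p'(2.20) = 28.72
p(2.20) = 32.37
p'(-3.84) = 22.20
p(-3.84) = -11.23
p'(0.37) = 3.63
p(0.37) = 5.83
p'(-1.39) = -1.54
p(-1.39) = 6.72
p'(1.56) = 17.66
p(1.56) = 17.66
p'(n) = 3*n^2 + 6*n + 1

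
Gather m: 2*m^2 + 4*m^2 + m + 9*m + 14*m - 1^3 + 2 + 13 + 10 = 6*m^2 + 24*m + 24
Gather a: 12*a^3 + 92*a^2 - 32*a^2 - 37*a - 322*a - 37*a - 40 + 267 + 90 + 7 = 12*a^3 + 60*a^2 - 396*a + 324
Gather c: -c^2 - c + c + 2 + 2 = 4 - c^2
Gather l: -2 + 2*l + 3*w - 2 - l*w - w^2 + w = l*(2 - w) - w^2 + 4*w - 4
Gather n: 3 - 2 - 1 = 0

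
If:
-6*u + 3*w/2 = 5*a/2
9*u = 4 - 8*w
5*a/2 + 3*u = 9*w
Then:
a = -264/145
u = 20/29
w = -8/29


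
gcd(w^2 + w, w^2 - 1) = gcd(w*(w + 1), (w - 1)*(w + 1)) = w + 1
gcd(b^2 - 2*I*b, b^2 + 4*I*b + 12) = b - 2*I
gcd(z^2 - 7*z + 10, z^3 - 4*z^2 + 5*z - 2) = z - 2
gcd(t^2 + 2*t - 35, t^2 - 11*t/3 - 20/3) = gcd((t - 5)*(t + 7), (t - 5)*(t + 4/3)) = t - 5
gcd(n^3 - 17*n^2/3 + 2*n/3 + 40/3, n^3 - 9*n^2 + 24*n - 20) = n^2 - 7*n + 10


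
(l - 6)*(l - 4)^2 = l^3 - 14*l^2 + 64*l - 96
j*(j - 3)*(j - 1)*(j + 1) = j^4 - 3*j^3 - j^2 + 3*j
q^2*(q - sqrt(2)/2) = q^3 - sqrt(2)*q^2/2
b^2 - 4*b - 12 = (b - 6)*(b + 2)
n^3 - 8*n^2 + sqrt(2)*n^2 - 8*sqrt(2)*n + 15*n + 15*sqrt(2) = (n - 5)*(n - 3)*(n + sqrt(2))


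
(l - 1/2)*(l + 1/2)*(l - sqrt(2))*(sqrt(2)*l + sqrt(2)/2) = sqrt(2)*l^4 - 2*l^3 + sqrt(2)*l^3/2 - l^2 - sqrt(2)*l^2/4 - sqrt(2)*l/8 + l/2 + 1/4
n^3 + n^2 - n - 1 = (n - 1)*(n + 1)^2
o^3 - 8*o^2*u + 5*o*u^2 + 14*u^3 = (o - 7*u)*(o - 2*u)*(o + u)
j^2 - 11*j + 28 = (j - 7)*(j - 4)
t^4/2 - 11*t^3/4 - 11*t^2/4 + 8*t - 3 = (t/2 + 1)*(t - 6)*(t - 1)*(t - 1/2)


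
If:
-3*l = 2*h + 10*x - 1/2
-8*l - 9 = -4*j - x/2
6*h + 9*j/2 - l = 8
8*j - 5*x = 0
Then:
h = 8581/7920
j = 19/198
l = -1409/1320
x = 76/495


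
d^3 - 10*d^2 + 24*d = d*(d - 6)*(d - 4)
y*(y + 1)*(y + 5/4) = y^3 + 9*y^2/4 + 5*y/4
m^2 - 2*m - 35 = (m - 7)*(m + 5)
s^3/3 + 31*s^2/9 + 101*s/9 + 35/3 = (s/3 + 1)*(s + 7/3)*(s + 5)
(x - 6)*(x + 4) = x^2 - 2*x - 24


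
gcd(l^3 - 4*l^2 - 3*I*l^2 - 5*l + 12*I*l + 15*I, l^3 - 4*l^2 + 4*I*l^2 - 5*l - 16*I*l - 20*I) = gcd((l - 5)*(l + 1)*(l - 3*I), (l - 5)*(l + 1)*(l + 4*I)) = l^2 - 4*l - 5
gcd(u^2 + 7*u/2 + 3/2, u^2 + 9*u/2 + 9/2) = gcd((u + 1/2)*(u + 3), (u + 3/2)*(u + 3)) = u + 3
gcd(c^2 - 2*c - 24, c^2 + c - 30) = 1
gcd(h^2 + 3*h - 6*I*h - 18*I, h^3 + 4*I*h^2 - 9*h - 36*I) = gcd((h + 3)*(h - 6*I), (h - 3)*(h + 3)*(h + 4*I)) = h + 3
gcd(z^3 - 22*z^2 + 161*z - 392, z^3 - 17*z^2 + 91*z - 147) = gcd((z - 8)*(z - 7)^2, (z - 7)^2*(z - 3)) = z^2 - 14*z + 49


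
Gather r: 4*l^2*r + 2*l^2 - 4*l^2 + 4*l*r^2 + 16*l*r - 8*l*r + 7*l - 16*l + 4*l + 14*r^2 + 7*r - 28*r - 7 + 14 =-2*l^2 - 5*l + r^2*(4*l + 14) + r*(4*l^2 + 8*l - 21) + 7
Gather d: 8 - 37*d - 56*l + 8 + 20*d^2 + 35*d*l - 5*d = 20*d^2 + d*(35*l - 42) - 56*l + 16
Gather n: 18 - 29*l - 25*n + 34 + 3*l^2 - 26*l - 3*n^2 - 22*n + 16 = 3*l^2 - 55*l - 3*n^2 - 47*n + 68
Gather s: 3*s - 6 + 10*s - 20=13*s - 26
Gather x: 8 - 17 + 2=-7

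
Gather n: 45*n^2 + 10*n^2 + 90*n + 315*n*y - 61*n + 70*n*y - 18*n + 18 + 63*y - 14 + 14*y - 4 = 55*n^2 + n*(385*y + 11) + 77*y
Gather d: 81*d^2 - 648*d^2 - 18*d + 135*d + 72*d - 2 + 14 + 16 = -567*d^2 + 189*d + 28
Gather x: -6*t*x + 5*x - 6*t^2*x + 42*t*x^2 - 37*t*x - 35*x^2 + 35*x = x^2*(42*t - 35) + x*(-6*t^2 - 43*t + 40)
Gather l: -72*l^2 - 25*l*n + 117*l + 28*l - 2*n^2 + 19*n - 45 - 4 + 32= -72*l^2 + l*(145 - 25*n) - 2*n^2 + 19*n - 17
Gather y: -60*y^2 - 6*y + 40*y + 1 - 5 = -60*y^2 + 34*y - 4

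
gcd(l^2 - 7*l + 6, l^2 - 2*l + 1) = l - 1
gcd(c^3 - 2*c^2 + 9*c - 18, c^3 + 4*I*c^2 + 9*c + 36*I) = c^2 + 9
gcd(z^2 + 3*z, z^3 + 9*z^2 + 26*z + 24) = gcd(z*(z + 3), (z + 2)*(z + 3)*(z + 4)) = z + 3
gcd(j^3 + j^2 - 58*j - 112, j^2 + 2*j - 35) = j + 7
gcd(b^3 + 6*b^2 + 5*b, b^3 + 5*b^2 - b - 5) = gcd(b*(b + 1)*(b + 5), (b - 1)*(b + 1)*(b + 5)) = b^2 + 6*b + 5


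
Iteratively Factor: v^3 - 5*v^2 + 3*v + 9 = (v - 3)*(v^2 - 2*v - 3) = (v - 3)*(v + 1)*(v - 3)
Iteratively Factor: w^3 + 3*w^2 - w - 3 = (w + 1)*(w^2 + 2*w - 3) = (w + 1)*(w + 3)*(w - 1)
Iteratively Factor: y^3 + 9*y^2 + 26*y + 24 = (y + 2)*(y^2 + 7*y + 12) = (y + 2)*(y + 4)*(y + 3)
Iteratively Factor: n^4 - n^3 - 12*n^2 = (n)*(n^3 - n^2 - 12*n) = n^2*(n^2 - n - 12) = n^2*(n - 4)*(n + 3)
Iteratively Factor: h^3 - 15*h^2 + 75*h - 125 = (h - 5)*(h^2 - 10*h + 25) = (h - 5)^2*(h - 5)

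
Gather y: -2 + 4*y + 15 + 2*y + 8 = 6*y + 21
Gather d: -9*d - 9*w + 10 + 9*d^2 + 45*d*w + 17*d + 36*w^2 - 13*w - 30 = 9*d^2 + d*(45*w + 8) + 36*w^2 - 22*w - 20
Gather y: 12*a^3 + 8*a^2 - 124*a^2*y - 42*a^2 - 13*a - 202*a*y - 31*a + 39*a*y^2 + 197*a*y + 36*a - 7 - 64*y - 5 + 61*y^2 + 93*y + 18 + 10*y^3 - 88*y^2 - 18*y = 12*a^3 - 34*a^2 - 8*a + 10*y^3 + y^2*(39*a - 27) + y*(-124*a^2 - 5*a + 11) + 6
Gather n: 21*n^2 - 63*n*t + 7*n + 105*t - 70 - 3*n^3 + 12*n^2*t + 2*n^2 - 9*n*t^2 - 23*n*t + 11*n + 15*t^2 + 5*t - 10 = -3*n^3 + n^2*(12*t + 23) + n*(-9*t^2 - 86*t + 18) + 15*t^2 + 110*t - 80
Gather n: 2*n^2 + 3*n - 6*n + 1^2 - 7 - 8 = 2*n^2 - 3*n - 14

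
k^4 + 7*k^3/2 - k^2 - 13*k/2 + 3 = (k - 1)*(k - 1/2)*(k + 2)*(k + 3)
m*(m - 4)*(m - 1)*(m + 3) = m^4 - 2*m^3 - 11*m^2 + 12*m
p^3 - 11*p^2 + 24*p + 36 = (p - 6)^2*(p + 1)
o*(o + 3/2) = o^2 + 3*o/2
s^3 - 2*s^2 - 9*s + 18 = (s - 3)*(s - 2)*(s + 3)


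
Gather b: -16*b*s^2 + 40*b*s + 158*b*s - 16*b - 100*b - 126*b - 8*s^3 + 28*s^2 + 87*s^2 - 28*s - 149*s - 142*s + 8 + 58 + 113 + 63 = b*(-16*s^2 + 198*s - 242) - 8*s^3 + 115*s^2 - 319*s + 242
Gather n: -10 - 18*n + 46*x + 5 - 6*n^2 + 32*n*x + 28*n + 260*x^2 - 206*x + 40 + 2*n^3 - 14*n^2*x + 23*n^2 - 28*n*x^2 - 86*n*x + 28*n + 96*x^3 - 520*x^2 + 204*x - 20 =2*n^3 + n^2*(17 - 14*x) + n*(-28*x^2 - 54*x + 38) + 96*x^3 - 260*x^2 + 44*x + 15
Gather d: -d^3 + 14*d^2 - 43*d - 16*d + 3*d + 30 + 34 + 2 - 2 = -d^3 + 14*d^2 - 56*d + 64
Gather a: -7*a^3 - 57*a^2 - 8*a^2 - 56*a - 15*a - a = -7*a^3 - 65*a^2 - 72*a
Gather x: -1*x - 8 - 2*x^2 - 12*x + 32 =-2*x^2 - 13*x + 24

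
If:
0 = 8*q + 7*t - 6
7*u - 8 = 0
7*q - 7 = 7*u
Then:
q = 15/7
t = -78/49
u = 8/7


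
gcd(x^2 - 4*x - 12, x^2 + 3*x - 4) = 1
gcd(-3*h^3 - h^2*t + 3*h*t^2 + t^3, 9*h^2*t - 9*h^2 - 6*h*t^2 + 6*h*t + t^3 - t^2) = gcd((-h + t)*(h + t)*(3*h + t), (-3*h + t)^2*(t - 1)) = 1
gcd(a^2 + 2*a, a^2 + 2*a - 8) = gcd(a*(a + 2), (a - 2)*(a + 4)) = 1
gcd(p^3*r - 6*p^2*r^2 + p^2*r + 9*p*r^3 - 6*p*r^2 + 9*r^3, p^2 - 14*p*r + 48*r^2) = 1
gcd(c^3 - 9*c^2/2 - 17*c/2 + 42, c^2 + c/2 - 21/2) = 1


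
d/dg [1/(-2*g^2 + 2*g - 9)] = 2*(2*g - 1)/(2*g^2 - 2*g + 9)^2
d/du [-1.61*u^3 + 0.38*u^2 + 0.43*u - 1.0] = -4.83*u^2 + 0.76*u + 0.43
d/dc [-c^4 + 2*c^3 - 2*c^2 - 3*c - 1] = -4*c^3 + 6*c^2 - 4*c - 3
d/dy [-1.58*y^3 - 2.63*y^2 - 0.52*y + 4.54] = -4.74*y^2 - 5.26*y - 0.52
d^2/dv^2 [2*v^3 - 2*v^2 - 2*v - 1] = 12*v - 4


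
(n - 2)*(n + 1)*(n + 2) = n^3 + n^2 - 4*n - 4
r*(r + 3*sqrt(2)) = r^2 + 3*sqrt(2)*r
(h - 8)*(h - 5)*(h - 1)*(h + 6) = h^4 - 8*h^3 - 31*h^2 + 278*h - 240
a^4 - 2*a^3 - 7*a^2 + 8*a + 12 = (a - 3)*(a - 2)*(a + 1)*(a + 2)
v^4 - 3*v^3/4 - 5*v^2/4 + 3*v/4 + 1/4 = (v - 1)^2*(v + 1/4)*(v + 1)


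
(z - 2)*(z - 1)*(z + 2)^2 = z^4 + z^3 - 6*z^2 - 4*z + 8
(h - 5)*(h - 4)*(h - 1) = h^3 - 10*h^2 + 29*h - 20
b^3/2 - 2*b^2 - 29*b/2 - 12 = (b/2 + 1/2)*(b - 8)*(b + 3)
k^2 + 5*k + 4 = (k + 1)*(k + 4)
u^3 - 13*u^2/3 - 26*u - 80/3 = (u - 8)*(u + 5/3)*(u + 2)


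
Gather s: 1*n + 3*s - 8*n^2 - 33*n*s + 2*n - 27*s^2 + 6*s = -8*n^2 + 3*n - 27*s^2 + s*(9 - 33*n)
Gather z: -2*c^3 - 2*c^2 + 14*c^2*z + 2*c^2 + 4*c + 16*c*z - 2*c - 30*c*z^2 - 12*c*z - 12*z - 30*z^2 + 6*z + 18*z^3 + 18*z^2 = -2*c^3 + 2*c + 18*z^3 + z^2*(-30*c - 12) + z*(14*c^2 + 4*c - 6)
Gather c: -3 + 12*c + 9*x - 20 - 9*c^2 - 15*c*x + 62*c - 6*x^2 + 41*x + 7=-9*c^2 + c*(74 - 15*x) - 6*x^2 + 50*x - 16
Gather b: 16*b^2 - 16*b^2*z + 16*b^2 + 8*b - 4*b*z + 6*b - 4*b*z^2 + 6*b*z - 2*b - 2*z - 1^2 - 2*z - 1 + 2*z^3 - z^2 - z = b^2*(32 - 16*z) + b*(-4*z^2 + 2*z + 12) + 2*z^3 - z^2 - 5*z - 2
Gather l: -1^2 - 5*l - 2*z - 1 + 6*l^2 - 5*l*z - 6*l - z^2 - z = 6*l^2 + l*(-5*z - 11) - z^2 - 3*z - 2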